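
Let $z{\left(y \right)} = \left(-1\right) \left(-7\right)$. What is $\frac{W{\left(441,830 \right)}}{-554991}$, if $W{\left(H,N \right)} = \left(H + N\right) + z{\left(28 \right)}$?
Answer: $- \frac{426}{184997} \approx -0.0023027$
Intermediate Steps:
$z{\left(y \right)} = 7$
$W{\left(H,N \right)} = 7 + H + N$ ($W{\left(H,N \right)} = \left(H + N\right) + 7 = 7 + H + N$)
$\frac{W{\left(441,830 \right)}}{-554991} = \frac{7 + 441 + 830}{-554991} = 1278 \left(- \frac{1}{554991}\right) = - \frac{426}{184997}$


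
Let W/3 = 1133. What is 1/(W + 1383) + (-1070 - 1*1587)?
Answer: -12705773/4782 ≈ -2657.0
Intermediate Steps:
W = 3399 (W = 3*1133 = 3399)
1/(W + 1383) + (-1070 - 1*1587) = 1/(3399 + 1383) + (-1070 - 1*1587) = 1/4782 + (-1070 - 1587) = 1/4782 - 2657 = -12705773/4782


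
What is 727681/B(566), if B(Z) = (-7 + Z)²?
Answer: 727681/312481 ≈ 2.3287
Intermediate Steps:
727681/B(566) = 727681/((-7 + 566)²) = 727681/(559²) = 727681/312481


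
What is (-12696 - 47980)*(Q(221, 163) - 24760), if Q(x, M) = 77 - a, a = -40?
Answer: 1495238668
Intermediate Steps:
Q(x, M) = 117 (Q(x, M) = 77 - 1*(-40) = 77 + 40 = 117)
(-12696 - 47980)*(Q(221, 163) - 24760) = (-12696 - 47980)*(117 - 24760) = -60676*(-24643) = 1495238668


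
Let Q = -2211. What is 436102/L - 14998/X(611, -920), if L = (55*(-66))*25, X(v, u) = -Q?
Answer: -11743889/1013375 ≈ -11.589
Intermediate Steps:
X(v, u) = 2211 (X(v, u) = -1*(-2211) = 2211)
L = -90750 (L = -3630*25 = -90750)
436102/L - 14998/X(611, -920) = 436102/(-90750) - 14998/2211 = 436102*(-1/90750) - 14998*1/2211 = -218051/45375 - 14998/2211 = -11743889/1013375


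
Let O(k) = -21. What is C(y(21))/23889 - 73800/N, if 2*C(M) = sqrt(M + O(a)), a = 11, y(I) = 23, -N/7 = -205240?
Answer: -1845/35917 + sqrt(2)/47778 ≈ -0.051339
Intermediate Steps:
N = 1436680 (N = -7*(-205240) = 1436680)
C(M) = sqrt(-21 + M)/2 (C(M) = sqrt(M - 21)/2 = sqrt(-21 + M)/2)
C(y(21))/23889 - 73800/N = (sqrt(-21 + 23)/2)/23889 - 73800/1436680 = (sqrt(2)/2)*(1/23889) - 73800*1/1436680 = sqrt(2)/47778 - 1845/35917 = -1845/35917 + sqrt(2)/47778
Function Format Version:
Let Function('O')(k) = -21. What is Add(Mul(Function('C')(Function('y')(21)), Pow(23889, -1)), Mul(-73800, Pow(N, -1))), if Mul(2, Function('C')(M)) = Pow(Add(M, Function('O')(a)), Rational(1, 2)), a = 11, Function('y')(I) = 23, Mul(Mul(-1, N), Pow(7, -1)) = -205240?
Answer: Add(Rational(-1845, 35917), Mul(Rational(1, 47778), Pow(2, Rational(1, 2)))) ≈ -0.051339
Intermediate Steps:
N = 1436680 (N = Mul(-7, -205240) = 1436680)
Function('C')(M) = Mul(Rational(1, 2), Pow(Add(-21, M), Rational(1, 2))) (Function('C')(M) = Mul(Rational(1, 2), Pow(Add(M, -21), Rational(1, 2))) = Mul(Rational(1, 2), Pow(Add(-21, M), Rational(1, 2))))
Add(Mul(Function('C')(Function('y')(21)), Pow(23889, -1)), Mul(-73800, Pow(N, -1))) = Add(Mul(Mul(Rational(1, 2), Pow(Add(-21, 23), Rational(1, 2))), Pow(23889, -1)), Mul(-73800, Pow(1436680, -1))) = Add(Mul(Mul(Rational(1, 2), Pow(2, Rational(1, 2))), Rational(1, 23889)), Mul(-73800, Rational(1, 1436680))) = Add(Mul(Rational(1, 47778), Pow(2, Rational(1, 2))), Rational(-1845, 35917)) = Add(Rational(-1845, 35917), Mul(Rational(1, 47778), Pow(2, Rational(1, 2))))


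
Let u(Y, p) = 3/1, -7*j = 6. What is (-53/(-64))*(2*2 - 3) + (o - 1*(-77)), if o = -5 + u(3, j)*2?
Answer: 5045/64 ≈ 78.828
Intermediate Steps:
j = -6/7 (j = -⅐*6 = -6/7 ≈ -0.85714)
u(Y, p) = 3 (u(Y, p) = 3*1 = 3)
o = 1 (o = -5 + 3*2 = -5 + 6 = 1)
(-53/(-64))*(2*2 - 3) + (o - 1*(-77)) = (-53/(-64))*(2*2 - 3) + (1 - 1*(-77)) = (-53*(-1/64))*(4 - 3) + (1 + 77) = (53/64)*1 + 78 = 53/64 + 78 = 5045/64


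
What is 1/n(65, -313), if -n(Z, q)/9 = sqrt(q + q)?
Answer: I*sqrt(626)/5634 ≈ 0.0044409*I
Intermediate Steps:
n(Z, q) = -9*sqrt(2)*sqrt(q) (n(Z, q) = -9*sqrt(q + q) = -9*sqrt(2)*sqrt(q))
1/n(65, -313) = 1/(-9*sqrt(2)*sqrt(-313)) = 1/(-9*sqrt(2)*I*sqrt(313)) = 1/(-9*I*sqrt(626)) = I*sqrt(626)/5634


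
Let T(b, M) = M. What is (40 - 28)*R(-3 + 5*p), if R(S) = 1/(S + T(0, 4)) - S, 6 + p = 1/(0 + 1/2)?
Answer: 5232/19 ≈ 275.37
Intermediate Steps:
p = -4 (p = -6 + 1/(0 + 1/2) = -6 + 1/(0 + ½) = -6 + 1/(½) = -6 + 2 = -4)
R(S) = 1/(4 + S) - S (R(S) = 1/(S + 4) - S = 1/(4 + S) - S)
(40 - 28)*R(-3 + 5*p) = (40 - 28)*((1 - (-3 + 5*(-4))² - 4*(-3 + 5*(-4)))/(4 + (-3 + 5*(-4)))) = 12*((1 - (-3 - 20)² - 4*(-3 - 20))/(4 + (-3 - 20))) = 12*((1 - 1*(-23)² - 4*(-23))/(4 - 23)) = 12*((1 - 1*529 + 92)/(-19)) = 12*(-(1 - 529 + 92)/19) = 12*(-1/19*(-436)) = 12*(436/19) = 5232/19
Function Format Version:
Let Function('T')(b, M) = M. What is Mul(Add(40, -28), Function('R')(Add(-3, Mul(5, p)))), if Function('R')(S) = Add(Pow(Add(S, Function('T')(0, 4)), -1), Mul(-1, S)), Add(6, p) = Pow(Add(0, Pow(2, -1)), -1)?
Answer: Rational(5232, 19) ≈ 275.37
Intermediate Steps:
p = -4 (p = Add(-6, Pow(Add(0, Pow(2, -1)), -1)) = Add(-6, Pow(Add(0, Rational(1, 2)), -1)) = Add(-6, Pow(Rational(1, 2), -1)) = Add(-6, 2) = -4)
Function('R')(S) = Add(Pow(Add(4, S), -1), Mul(-1, S)) (Function('R')(S) = Add(Pow(Add(S, 4), -1), Mul(-1, S)) = Add(Pow(Add(4, S), -1), Mul(-1, S)))
Mul(Add(40, -28), Function('R')(Add(-3, Mul(5, p)))) = Mul(Add(40, -28), Mul(Pow(Add(4, Add(-3, Mul(5, -4))), -1), Add(1, Mul(-1, Pow(Add(-3, Mul(5, -4)), 2)), Mul(-4, Add(-3, Mul(5, -4)))))) = Mul(12, Mul(Pow(Add(4, Add(-3, -20)), -1), Add(1, Mul(-1, Pow(Add(-3, -20), 2)), Mul(-4, Add(-3, -20))))) = Mul(12, Mul(Pow(Add(4, -23), -1), Add(1, Mul(-1, Pow(-23, 2)), Mul(-4, -23)))) = Mul(12, Mul(Pow(-19, -1), Add(1, Mul(-1, 529), 92))) = Mul(12, Mul(Rational(-1, 19), Add(1, -529, 92))) = Mul(12, Mul(Rational(-1, 19), -436)) = Mul(12, Rational(436, 19)) = Rational(5232, 19)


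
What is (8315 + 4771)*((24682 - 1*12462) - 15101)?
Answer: -37700766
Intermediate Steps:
(8315 + 4771)*((24682 - 1*12462) - 15101) = 13086*((24682 - 12462) - 15101) = 13086*(12220 - 15101) = 13086*(-2881) = -37700766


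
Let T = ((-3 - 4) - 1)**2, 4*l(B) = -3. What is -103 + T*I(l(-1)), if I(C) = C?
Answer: -151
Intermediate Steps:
l(B) = -3/4 (l(B) = (1/4)*(-3) = -3/4)
T = 64 (T = (-7 - 1)**2 = (-8)**2 = 64)
-103 + T*I(l(-1)) = -103 + 64*(-3/4) = -103 - 48 = -151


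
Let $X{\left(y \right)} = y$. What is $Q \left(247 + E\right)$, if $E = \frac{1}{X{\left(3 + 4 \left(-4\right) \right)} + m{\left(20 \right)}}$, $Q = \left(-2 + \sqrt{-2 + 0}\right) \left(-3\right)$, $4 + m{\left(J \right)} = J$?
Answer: $1484 - 742 i \sqrt{2} \approx 1484.0 - 1049.3 i$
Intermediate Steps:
$m{\left(J \right)} = -4 + J$
$Q = 6 - 3 i \sqrt{2}$ ($Q = \left(-2 + \sqrt{-2}\right) \left(-3\right) = \left(-2 + i \sqrt{2}\right) \left(-3\right) = 6 - 3 i \sqrt{2} \approx 6.0 - 4.2426 i$)
$E = \frac{1}{3}$ ($E = \frac{1}{\left(3 + 4 \left(-4\right)\right) + \left(-4 + 20\right)} = \frac{1}{\left(3 - 16\right) + 16} = \frac{1}{-13 + 16} = \frac{1}{3} \approx 0.33333$)
$Q \left(247 + E\right) = \left(6 - 3 i \sqrt{2}\right) \left(247 + \frac{1}{3}\right) = \left(6 - 3 i \sqrt{2}\right) \frac{742}{3} = 1484 - 742 i \sqrt{2}$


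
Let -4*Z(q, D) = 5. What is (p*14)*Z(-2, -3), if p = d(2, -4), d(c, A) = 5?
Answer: -175/2 ≈ -87.500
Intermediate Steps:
Z(q, D) = -5/4 (Z(q, D) = -¼*5 = -5/4)
p = 5
(p*14)*Z(-2, -3) = (5*14)*(-5/4) = 70*(-5/4) = -175/2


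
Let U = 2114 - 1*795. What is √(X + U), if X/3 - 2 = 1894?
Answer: 7*√143 ≈ 83.708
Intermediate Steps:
X = 5688 (X = 6 + 3*1894 = 6 + 5682 = 5688)
U = 1319 (U = 2114 - 795 = 1319)
√(X + U) = √(5688 + 1319) = √7007 = 7*√143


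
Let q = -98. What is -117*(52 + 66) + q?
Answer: -13904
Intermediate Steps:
-117*(52 + 66) + q = -117*(52 + 66) - 98 = -117*118 - 98 = -13806 - 98 = -13904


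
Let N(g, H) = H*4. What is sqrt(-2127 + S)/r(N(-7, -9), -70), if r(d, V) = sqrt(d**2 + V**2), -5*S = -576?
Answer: I*sqrt(77906955)/15490 ≈ 0.56982*I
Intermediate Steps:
S = 576/5 (S = -1/5*(-576) = 576/5 ≈ 115.20)
N(g, H) = 4*H
r(d, V) = sqrt(V**2 + d**2)
sqrt(-2127 + S)/r(N(-7, -9), -70) = sqrt(-2127 + 576/5)/(sqrt((-70)**2 + (4*(-9))**2)) = sqrt(-10059/5)/(sqrt(4900 + (-36)**2)) = (I*sqrt(50295)/5)/(sqrt(4900 + 1296)) = (I*sqrt(50295)/5)/(sqrt(6196)) = (I*sqrt(50295)/5)/((2*sqrt(1549))) = (I*sqrt(50295)/5)*(sqrt(1549)/3098) = I*sqrt(77906955)/15490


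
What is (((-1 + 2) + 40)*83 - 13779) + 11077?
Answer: 701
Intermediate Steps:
(((-1 + 2) + 40)*83 - 13779) + 11077 = ((1 + 40)*83 - 13779) + 11077 = (41*83 - 13779) + 11077 = (3403 - 13779) + 11077 = -10376 + 11077 = 701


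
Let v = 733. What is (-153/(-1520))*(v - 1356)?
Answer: -95319/1520 ≈ -62.710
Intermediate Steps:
(-153/(-1520))*(v - 1356) = (-153/(-1520))*(733 - 1356) = -153*(-1/1520)*(-623) = (153/1520)*(-623) = -95319/1520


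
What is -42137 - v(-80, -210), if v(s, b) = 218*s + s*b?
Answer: -41497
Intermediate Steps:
v(s, b) = 218*s + b*s
-42137 - v(-80, -210) = -42137 - (-80)*(218 - 210) = -42137 - (-80)*8 = -42137 - 1*(-640) = -42137 + 640 = -41497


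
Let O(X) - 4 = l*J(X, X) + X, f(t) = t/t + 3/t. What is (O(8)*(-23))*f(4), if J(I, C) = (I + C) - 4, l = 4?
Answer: -2415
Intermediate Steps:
f(t) = 1 + 3/t
J(I, C) = -4 + C + I (J(I, C) = (C + I) - 4 = -4 + C + I)
O(X) = -12 + 9*X (O(X) = 4 + (4*(-4 + X + X) + X) = 4 + (4*(-4 + 2*X) + X) = 4 + ((-16 + 8*X) + X) = 4 + (-16 + 9*X) = -12 + 9*X)
(O(8)*(-23))*f(4) = ((-12 + 9*8)*(-23))*((3 + 4)/4) = ((-12 + 72)*(-23))*((¼)*7) = (60*(-23))*(7/4) = -1380*7/4 = -2415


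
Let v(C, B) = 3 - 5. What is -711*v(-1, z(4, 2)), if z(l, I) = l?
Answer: 1422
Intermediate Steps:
v(C, B) = -2
-711*v(-1, z(4, 2)) = -711*(-2) = 1422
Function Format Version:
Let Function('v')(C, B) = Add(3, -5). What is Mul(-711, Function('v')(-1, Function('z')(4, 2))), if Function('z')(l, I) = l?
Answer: 1422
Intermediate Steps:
Function('v')(C, B) = -2
Mul(-711, Function('v')(-1, Function('z')(4, 2))) = Mul(-711, -2) = 1422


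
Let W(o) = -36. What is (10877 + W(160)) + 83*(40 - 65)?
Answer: 8766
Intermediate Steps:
(10877 + W(160)) + 83*(40 - 65) = (10877 - 36) + 83*(40 - 65) = 10841 + 83*(-25) = 10841 - 2075 = 8766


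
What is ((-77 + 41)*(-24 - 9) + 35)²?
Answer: 1495729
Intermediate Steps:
((-77 + 41)*(-24 - 9) + 35)² = (-36*(-33) + 35)² = (1188 + 35)² = 1223² = 1495729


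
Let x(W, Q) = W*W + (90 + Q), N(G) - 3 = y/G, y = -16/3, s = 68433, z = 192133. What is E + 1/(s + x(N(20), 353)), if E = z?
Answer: 2977827290098/15498781 ≈ 1.9213e+5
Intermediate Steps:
y = -16/3 (y = -16*⅓ = -16/3 ≈ -5.3333)
N(G) = 3 - 16/(3*G)
x(W, Q) = 90 + Q + W² (x(W, Q) = W² + (90 + Q) = 90 + Q + W²)
E = 192133
E + 1/(s + x(N(20), 353)) = 192133 + 1/(68433 + (90 + 353 + (3 - 16/3/20)²)) = 192133 + 1/(68433 + (90 + 353 + (3 - 16/3*1/20)²)) = 192133 + 1/(68433 + (90 + 353 + (3 - 4/15)²)) = 192133 + 1/(68433 + (90 + 353 + (41/15)²)) = 192133 + 1/(68433 + (90 + 353 + 1681/225)) = 192133 + 1/(68433 + 101356/225) = 192133 + 1/(15498781/225) = 192133 + 225/15498781 = 2977827290098/15498781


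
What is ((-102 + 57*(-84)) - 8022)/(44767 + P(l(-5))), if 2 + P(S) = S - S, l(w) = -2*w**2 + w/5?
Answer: -12912/44765 ≈ -0.28844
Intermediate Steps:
l(w) = -2*w**2 + w/5 (l(w) = -2*w**2 + w*(1/5) = -2*w**2 + w/5)
P(S) = -2 (P(S) = -2 + (S - S) = -2 + 0 = -2)
((-102 + 57*(-84)) - 8022)/(44767 + P(l(-5))) = ((-102 + 57*(-84)) - 8022)/(44767 - 2) = ((-102 - 4788) - 8022)/44765 = (-4890 - 8022)*(1/44765) = -12912*1/44765 = -12912/44765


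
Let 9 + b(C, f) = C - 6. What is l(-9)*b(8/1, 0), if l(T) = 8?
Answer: -56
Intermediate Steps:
b(C, f) = -15 + C (b(C, f) = -9 + (C - 6) = -9 + (-6 + C) = -15 + C)
l(-9)*b(8/1, 0) = 8*(-15 + 8/1) = 8*(-15 + 8*1) = 8*(-15 + 8) = 8*(-7) = -56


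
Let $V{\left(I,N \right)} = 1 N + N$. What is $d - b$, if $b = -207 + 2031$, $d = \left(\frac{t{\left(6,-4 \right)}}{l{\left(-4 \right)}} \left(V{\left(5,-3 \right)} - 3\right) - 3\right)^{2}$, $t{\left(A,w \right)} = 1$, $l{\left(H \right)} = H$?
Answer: $- \frac{29175}{16} \approx -1823.4$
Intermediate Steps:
$V{\left(I,N \right)} = 2 N$ ($V{\left(I,N \right)} = N + N = 2 N$)
$d = \frac{9}{16}$ ($d = \left(1 \frac{1}{-4} \left(2 \left(-3\right) - 3\right) - 3\right)^{2} = \left(1 \left(- \frac{1}{4}\right) \left(-6 - 3\right) - 3\right)^{2} = \left(\left(- \frac{1}{4}\right) \left(-9\right) - 3\right)^{2} = \left(\frac{9}{4} - 3\right)^{2} = \left(- \frac{3}{4}\right)^{2} = \frac{9}{16} \approx 0.5625$)
$b = 1824$
$d - b = \frac{9}{16} - 1824 = - \frac{29175}{16}$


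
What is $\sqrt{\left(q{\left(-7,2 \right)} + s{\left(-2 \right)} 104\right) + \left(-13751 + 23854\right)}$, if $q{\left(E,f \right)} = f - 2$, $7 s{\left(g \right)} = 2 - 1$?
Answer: $\frac{5 \sqrt{19831}}{7} \approx 100.59$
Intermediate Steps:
$s{\left(g \right)} = \frac{1}{7}$ ($s{\left(g \right)} = \frac{2 - 1}{7} = \frac{1}{7} \cdot 1 = \frac{1}{7}$)
$q{\left(E,f \right)} = -2 + f$
$\sqrt{\left(q{\left(-7,2 \right)} + s{\left(-2 \right)} 104\right) + \left(-13751 + 23854\right)} = \sqrt{\left(\left(-2 + 2\right) + \frac{1}{7} \cdot 104\right) + \left(-13751 + 23854\right)} = \sqrt{\left(0 + \frac{104}{7}\right) + 10103} = \sqrt{\frac{104}{7} + 10103} = \sqrt{\frac{70825}{7}} = \frac{5 \sqrt{19831}}{7}$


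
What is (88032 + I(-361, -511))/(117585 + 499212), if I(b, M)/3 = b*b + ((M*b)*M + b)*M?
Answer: 48169596127/205599 ≈ 2.3429e+5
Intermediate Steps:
I(b, M) = 3*b**2 + 3*M*(b + b*M**2) (I(b, M) = 3*(b*b + ((M*b)*M + b)*M) = 3*(b**2 + (b*M**2 + b)*M) = 3*(b**2 + (b + b*M**2)*M) = 3*(b**2 + M*(b + b*M**2)) = 3*b**2 + 3*M*(b + b*M**2))
(88032 + I(-361, -511))/(117585 + 499212) = (88032 + 3*(-361)*(-511 - 361 + (-511)**3))/(117585 + 499212) = (88032 + 3*(-361)*(-511 - 361 - 133432831))/616797 = (88032 + 3*(-361)*(-133433703))*(1/616797) = (88032 + 144508700349)*(1/616797) = 144508788381*(1/616797) = 48169596127/205599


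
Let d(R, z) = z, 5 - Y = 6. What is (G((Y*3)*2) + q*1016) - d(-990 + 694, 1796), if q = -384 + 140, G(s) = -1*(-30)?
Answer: -249670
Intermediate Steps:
Y = -1 (Y = 5 - 1*6 = 5 - 6 = -1)
G(s) = 30
q = -244
(G((Y*3)*2) + q*1016) - d(-990 + 694, 1796) = (30 - 244*1016) - 1*1796 = (30 - 247904) - 1796 = -247874 - 1796 = -249670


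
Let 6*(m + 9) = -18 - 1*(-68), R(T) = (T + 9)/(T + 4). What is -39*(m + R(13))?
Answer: -416/17 ≈ -24.471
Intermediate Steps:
R(T) = (9 + T)/(4 + T)
m = -2/3 (m = -9 + (-18 - 1*(-68))/6 = -9 + (-18 + 68)/6 = -9 + (1/6)*50 = -9 + 25/3 = -2/3 ≈ -0.66667)
-39*(m + R(13)) = -39*(-2/3 + (9 + 13)/(4 + 13)) = -39*(-2/3 + 22/17) = -39*32/51 = -416/17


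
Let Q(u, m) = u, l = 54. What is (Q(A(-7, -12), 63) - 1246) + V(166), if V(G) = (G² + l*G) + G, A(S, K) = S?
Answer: 35433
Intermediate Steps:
V(G) = G² + 55*G (V(G) = (G² + 54*G) + G = G² + 55*G)
(Q(A(-7, -12), 63) - 1246) + V(166) = (-7 - 1246) + 166*(55 + 166) = -1253 + 166*221 = -1253 + 36686 = 35433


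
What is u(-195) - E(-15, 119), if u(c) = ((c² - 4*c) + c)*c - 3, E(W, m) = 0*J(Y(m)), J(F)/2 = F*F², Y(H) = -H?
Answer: -7528953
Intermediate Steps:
J(F) = 2*F³ (J(F) = 2*(F*F²) = 2*F³)
E(W, m) = 0 (E(W, m) = 0*(2*(-m)³) = 0*(2*(-m³)) = 0*(-2*m³) = 0)
u(c) = -3 + c*(c² - 3*c) (u(c) = (c² - 3*c)*c - 3 = c*(c² - 3*c) - 3 = -3 + c*(c² - 3*c))
u(-195) - E(-15, 119) = (-3 + (-195)³ - 3*(-195)²) - 1*0 = (-3 - 7414875 - 3*38025) + 0 = (-3 - 7414875 - 114075) + 0 = -7528953 + 0 = -7528953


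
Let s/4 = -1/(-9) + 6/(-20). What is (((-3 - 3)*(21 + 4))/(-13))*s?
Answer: -340/39 ≈ -8.7179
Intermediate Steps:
s = -34/45 (s = 4*(-1/(-9) + 6/(-20)) = 4*(-1*(-⅑) + 6*(-1/20)) = 4*(⅑ - 3/10) = 4*(-17/90) = -34/45 ≈ -0.75556)
(((-3 - 3)*(21 + 4))/(-13))*s = (((-3 - 3)*(21 + 4))/(-13))*(-34/45) = (-6*25*(-1/13))*(-34/45) = -150*(-1/13)*(-34/45) = (150/13)*(-34/45) = -340/39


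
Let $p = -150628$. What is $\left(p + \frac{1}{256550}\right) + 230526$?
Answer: $\frac{20497831901}{256550} \approx 79898.0$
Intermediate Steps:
$\left(p + \frac{1}{256550}\right) + 230526 = \left(-150628 + \frac{1}{256550}\right) + 230526 = - \frac{38643613399}{256550} + 230526 = \frac{20497831901}{256550}$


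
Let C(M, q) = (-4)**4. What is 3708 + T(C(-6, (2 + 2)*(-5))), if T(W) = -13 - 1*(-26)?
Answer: 3721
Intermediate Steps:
C(M, q) = 256
T(W) = 13 (T(W) = -13 + 26 = 13)
3708 + T(C(-6, (2 + 2)*(-5))) = 3708 + 13 = 3721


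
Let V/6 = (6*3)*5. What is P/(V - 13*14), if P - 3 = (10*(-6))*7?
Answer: -417/358 ≈ -1.1648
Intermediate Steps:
P = -417 (P = 3 + (10*(-6))*7 = 3 - 60*7 = 3 - 420 = -417)
V = 540 (V = 6*((6*3)*5) = 6*(18*5) = 6*90 = 540)
P/(V - 13*14) = -417/(540 - 13*14) = -417/(540 - 182) = -417/358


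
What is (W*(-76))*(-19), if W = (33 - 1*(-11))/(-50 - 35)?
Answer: -63536/85 ≈ -747.48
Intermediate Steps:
W = -44/85 (W = (33 + 11)/(-85) = 44*(-1/85) = -44/85 ≈ -0.51765)
(W*(-76))*(-19) = -44/85*(-76)*(-19) = (3344/85)*(-19) = -63536/85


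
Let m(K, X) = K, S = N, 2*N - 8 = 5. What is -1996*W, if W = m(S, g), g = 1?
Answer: -12974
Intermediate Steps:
N = 13/2 (N = 4 + (½)*5 = 4 + 5/2 = 13/2 ≈ 6.5000)
S = 13/2 ≈ 6.5000
W = 13/2 ≈ 6.5000
-1996*W = -1996*13/2 = -12974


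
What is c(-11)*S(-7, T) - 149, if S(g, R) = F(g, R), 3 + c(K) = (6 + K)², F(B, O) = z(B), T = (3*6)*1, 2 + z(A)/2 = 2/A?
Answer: -1747/7 ≈ -249.57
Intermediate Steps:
z(A) = -4 + 4/A (z(A) = -4 + 2*(2/A) = -4 + 4/A)
T = 18 (T = 18*1 = 18)
F(B, O) = -4 + 4/B
c(K) = -3 + (6 + K)²
S(g, R) = -4 + 4/g
c(-11)*S(-7, T) - 149 = (-3 + (6 - 11)²)*(-4 + 4/(-7)) - 149 = (-3 + (-5)²)*(-4 + 4*(-⅐)) - 149 = (-3 + 25)*(-4 - 4/7) - 149 = 22*(-32/7) - 149 = -704/7 - 149 = -1747/7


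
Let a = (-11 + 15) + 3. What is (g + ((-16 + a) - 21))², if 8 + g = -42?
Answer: 6400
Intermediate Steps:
g = -50 (g = -8 - 42 = -50)
a = 7 (a = 4 + 3 = 7)
(g + ((-16 + a) - 21))² = (-50 + ((-16 + 7) - 21))² = (-50 + (-9 - 21))² = (-50 - 30)² = (-80)² = 6400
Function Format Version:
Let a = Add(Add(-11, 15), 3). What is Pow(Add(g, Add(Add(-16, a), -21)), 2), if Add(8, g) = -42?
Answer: 6400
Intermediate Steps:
g = -50 (g = Add(-8, -42) = -50)
a = 7 (a = Add(4, 3) = 7)
Pow(Add(g, Add(Add(-16, a), -21)), 2) = Pow(Add(-50, Add(Add(-16, 7), -21)), 2) = Pow(Add(-50, Add(-9, -21)), 2) = Pow(Add(-50, -30), 2) = Pow(-80, 2) = 6400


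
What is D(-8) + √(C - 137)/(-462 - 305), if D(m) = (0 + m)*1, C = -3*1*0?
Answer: -8 - I*√137/767 ≈ -8.0 - 0.01526*I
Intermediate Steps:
C = 0 (C = -3*0 = 0)
D(m) = m (D(m) = m*1 = m)
D(-8) + √(C - 137)/(-462 - 305) = -8 + √(0 - 137)/(-462 - 305) = -8 + √(-137)/(-767) = -8 + (I*√137)*(-1/767) = -8 - I*√137/767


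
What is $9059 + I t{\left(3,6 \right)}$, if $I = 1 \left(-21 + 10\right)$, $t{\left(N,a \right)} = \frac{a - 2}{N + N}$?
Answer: $\frac{27155}{3} \approx 9051.7$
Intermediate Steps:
$t{\left(N,a \right)} = \frac{-2 + a}{2 N}$
$I = -11$ ($I = 1 \left(-11\right) = -11$)
$9059 + I t{\left(3,6 \right)} = 9059 - 11 \frac{-2 + 6}{2 \cdot 3} = 9059 - 11 \cdot \frac{1}{2} \cdot \frac{1}{3} \cdot 4 = 9059 - \frac{22}{3} = \frac{27155}{3}$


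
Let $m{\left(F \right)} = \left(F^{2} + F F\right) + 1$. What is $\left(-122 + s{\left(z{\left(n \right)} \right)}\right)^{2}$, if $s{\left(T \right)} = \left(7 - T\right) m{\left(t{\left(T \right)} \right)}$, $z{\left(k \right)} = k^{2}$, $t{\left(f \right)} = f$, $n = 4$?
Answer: $22458121$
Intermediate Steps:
$m{\left(F \right)} = 1 + 2 F^{2}$ ($m{\left(F \right)} = \left(F^{2} + F^{2}\right) + 1 = 2 F^{2} + 1 = 1 + 2 F^{2}$)
$s{\left(T \right)} = \left(1 + 2 T^{2}\right) \left(7 - T\right)$ ($s{\left(T \right)} = \left(7 - T\right) \left(1 + 2 T^{2}\right) = \left(1 + 2 T^{2}\right) \left(7 - T\right)$)
$\left(-122 + s{\left(z{\left(n \right)} \right)}\right)^{2} = \left(-122 - \left(1 + 2 \left(4^{2}\right)^{2}\right) \left(-7 + 4^{2}\right)\right)^{2} = \left(-122 - \left(1 + 2 \cdot 16^{2}\right) \left(-7 + 16\right)\right)^{2} = \left(-122 - \left(1 + 2 \cdot 256\right) 9\right)^{2} = \left(-122 - \left(1 + 512\right) 9\right)^{2} = \left(-122 - 513 \cdot 9\right)^{2} = \left(-122 - 4617\right)^{2} = \left(-4739\right)^{2} = 22458121$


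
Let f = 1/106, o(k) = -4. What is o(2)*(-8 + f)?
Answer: 1694/53 ≈ 31.962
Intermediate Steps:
f = 1/106 ≈ 0.0094340
o(2)*(-8 + f) = -4*(-8 + 1/106) = -4*(-847/106) = 1694/53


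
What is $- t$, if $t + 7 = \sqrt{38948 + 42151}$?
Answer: $7 - 3 \sqrt{9011} \approx -277.78$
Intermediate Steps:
$t = -7 + 3 \sqrt{9011}$ ($t = -7 + \sqrt{38948 + 42151} = -7 + \sqrt{81099} = -7 + 3 \sqrt{9011} \approx 277.78$)
$- t = - (-7 + 3 \sqrt{9011}) = 7 - 3 \sqrt{9011}$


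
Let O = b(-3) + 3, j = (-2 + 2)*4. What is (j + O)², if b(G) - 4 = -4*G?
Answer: 361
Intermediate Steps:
b(G) = 4 - 4*G
j = 0 (j = 0*4 = 0)
O = 19 (O = (4 - 4*(-3)) + 3 = (4 + 12) + 3 = 16 + 3 = 19)
(j + O)² = (0 + 19)² = 19² = 361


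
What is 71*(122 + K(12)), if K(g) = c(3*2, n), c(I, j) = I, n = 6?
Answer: 9088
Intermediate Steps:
K(g) = 6 (K(g) = 3*2 = 6)
71*(122 + K(12)) = 71*(122 + 6) = 71*128 = 9088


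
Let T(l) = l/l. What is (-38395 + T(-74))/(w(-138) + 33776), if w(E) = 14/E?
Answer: -2649186/2330537 ≈ -1.1367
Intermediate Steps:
T(l) = 1
(-38395 + T(-74))/(w(-138) + 33776) = (-38395 + 1)/(14/(-138) + 33776) = -38394/(14*(-1/138) + 33776) = -38394/(-7/69 + 33776) = -38394/2330537/69 = -38394*69/2330537 = -2649186/2330537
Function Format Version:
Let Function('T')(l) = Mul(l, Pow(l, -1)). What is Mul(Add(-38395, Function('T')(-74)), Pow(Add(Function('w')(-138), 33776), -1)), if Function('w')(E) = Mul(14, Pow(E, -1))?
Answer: Rational(-2649186, 2330537) ≈ -1.1367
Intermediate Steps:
Function('T')(l) = 1
Mul(Add(-38395, Function('T')(-74)), Pow(Add(Function('w')(-138), 33776), -1)) = Mul(Add(-38395, 1), Pow(Add(Mul(14, Pow(-138, -1)), 33776), -1)) = Mul(-38394, Pow(Add(Mul(14, Rational(-1, 138)), 33776), -1)) = Mul(-38394, Pow(Add(Rational(-7, 69), 33776), -1)) = Mul(-38394, Pow(Rational(2330537, 69), -1)) = Mul(-38394, Rational(69, 2330537)) = Rational(-2649186, 2330537)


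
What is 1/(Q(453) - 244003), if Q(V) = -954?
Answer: -1/244957 ≈ -4.0824e-6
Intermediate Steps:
1/(Q(453) - 244003) = 1/(-954 - 244003) = 1/(-244957) = -1/244957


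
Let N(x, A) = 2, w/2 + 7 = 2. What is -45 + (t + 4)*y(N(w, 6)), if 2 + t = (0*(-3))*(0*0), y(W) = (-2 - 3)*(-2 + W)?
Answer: -45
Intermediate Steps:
w = -10 (w = -14 + 2*2 = -14 + 4 = -10)
y(W) = 10 - 5*W (y(W) = -5*(-2 + W) = 10 - 5*W)
t = -2 (t = -2 + (0*(-3))*(0*0) = -2 + 0*0 = -2 + 0 = -2)
-45 + (t + 4)*y(N(w, 6)) = -45 + (-2 + 4)*(10 - 5*2) = -45 + 2*(10 - 10) = -45 + 2*0 = -45 + 0 = -45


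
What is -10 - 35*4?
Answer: -150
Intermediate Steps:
-10 - 35*4 = -10 - 7*20 = -10 - 140 = -150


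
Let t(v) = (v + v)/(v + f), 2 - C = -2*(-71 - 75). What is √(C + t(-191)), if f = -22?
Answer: 2*I*√3268911/213 ≈ 16.977*I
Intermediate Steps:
C = -290 (C = 2 - (-2)*(-71 - 75) = 2 - (-2)*(-146) = 2 - 1*292 = 2 - 292 = -290)
t(v) = 2*v/(-22 + v) (t(v) = (v + v)/(v - 22) = (2*v)/(-22 + v) = 2*v/(-22 + v))
√(C + t(-191)) = √(-290 + 2*(-191)/(-22 - 191)) = √(-290 + 2*(-191)/(-213)) = √(-290 + 2*(-191)*(-1/213)) = √(-290 + 382/213) = √(-61388/213) = 2*I*√3268911/213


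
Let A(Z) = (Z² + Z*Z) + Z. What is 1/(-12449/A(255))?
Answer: -130305/12449 ≈ -10.467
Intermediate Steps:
A(Z) = Z + 2*Z² (A(Z) = (Z² + Z²) + Z = 2*Z² + Z = Z + 2*Z²)
1/(-12449/A(255)) = 1/(-12449*1/(255*(1 + 2*255))) = 1/(-12449*1/(255*(1 + 510))) = 1/(-12449/(255*511)) = 1/(-12449/130305) = -130305/12449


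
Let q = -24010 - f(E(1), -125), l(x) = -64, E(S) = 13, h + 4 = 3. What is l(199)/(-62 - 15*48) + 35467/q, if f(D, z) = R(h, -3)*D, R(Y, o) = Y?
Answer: -13099693/9382827 ≈ -1.3961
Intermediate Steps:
h = -1 (h = -4 + 3 = -1)
f(D, z) = -D
q = -23997 (q = -24010 - (-1)*13 = -24010 - 1*(-13) = -24010 + 13 = -23997)
l(199)/(-62 - 15*48) + 35467/q = -64/(-62 - 15*48) + 35467/(-23997) = -64/(-62 - 720) + 35467*(-1/23997) = -64/(-782) - 35467/23997 = -64*(-1/782) - 35467/23997 = 32/391 - 35467/23997 = -13099693/9382827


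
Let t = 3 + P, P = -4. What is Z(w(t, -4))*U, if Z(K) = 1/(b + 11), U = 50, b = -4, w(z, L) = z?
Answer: 50/7 ≈ 7.1429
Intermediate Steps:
t = -1 (t = 3 - 4 = -1)
Z(K) = 1/7 (Z(K) = 1/(-4 + 11) = 1/7)
Z(w(t, -4))*U = (1/7)*50 = 50/7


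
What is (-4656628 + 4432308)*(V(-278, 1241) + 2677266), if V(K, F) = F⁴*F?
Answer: -660278117140840437440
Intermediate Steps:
V(K, F) = F⁵
(-4656628 + 4432308)*(V(-278, 1241) + 2677266) = (-4656628 + 4432308)*(1241⁵ + 2677266) = -224320*(2943465212822201 + 2677266) = -224320*2943465215499467 = -660278117140840437440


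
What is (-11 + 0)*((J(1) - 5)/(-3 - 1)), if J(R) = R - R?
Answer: -55/4 ≈ -13.750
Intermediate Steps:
J(R) = 0
(-11 + 0)*((J(1) - 5)/(-3 - 1)) = (-11 + 0)*((0 - 5)/(-3 - 1)) = -(-55)/(-4) = -(-55)*(-1)/4 = -11*5/4 = -55/4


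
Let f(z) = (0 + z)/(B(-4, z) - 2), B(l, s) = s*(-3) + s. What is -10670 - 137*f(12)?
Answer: -137888/13 ≈ -10607.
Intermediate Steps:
B(l, s) = -2*s (B(l, s) = -3*s + s = -2*s)
f(z) = z/(-2 - 2*z) (f(z) = (0 + z)/(-2*z - 2) = z/(-2 - 2*z))
-10670 - 137*f(12) = -10670 - 137*(-1*12/(2 + 2*12)) = -10670 - 137*(-1*12/(2 + 24)) = -10670 - 137*(-1*12/26) = -10670 - 137*(-1*12*1/26) = -10670 - 137*(-6)/13 = -10670 - 1*(-822/13) = -10670 + 822/13 = -137888/13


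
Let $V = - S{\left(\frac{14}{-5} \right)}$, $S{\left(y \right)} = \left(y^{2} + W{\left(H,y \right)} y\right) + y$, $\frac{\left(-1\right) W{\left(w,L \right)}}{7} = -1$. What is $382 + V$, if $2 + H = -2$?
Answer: $\frac{9914}{25} \approx 396.56$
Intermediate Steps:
$H = -4$ ($H = -2 - 2 = -4$)
$W{\left(w,L \right)} = 7$ ($W{\left(w,L \right)} = \left(-7\right) \left(-1\right) = 7$)
$S{\left(y \right)} = y^{2} + 8 y$ ($S{\left(y \right)} = \left(y^{2} + 7 y\right) + y = y^{2} + 8 y$)
$V = \frac{364}{25}$ ($V = - \frac{14}{-5} \left(8 + \frac{14}{-5}\right) = - 14 \left(- \frac{1}{5}\right) \left(8 + 14 \left(- \frac{1}{5}\right)\right) = - \frac{\left(-14\right) \left(8 - \frac{14}{5}\right)}{5} = - \frac{\left(-14\right) 26}{5 \cdot 5} = \left(-1\right) \left(- \frac{364}{25}\right) = \frac{364}{25} \approx 14.56$)
$382 + V = 382 + \frac{364}{25} = \frac{9914}{25}$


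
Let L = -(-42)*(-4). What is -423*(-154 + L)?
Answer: 136206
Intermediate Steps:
L = -168 (L = -7*24 = -168)
-423*(-154 + L) = -423*(-154 - 168) = -423*(-322) = 136206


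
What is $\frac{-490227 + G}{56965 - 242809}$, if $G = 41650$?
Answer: $\frac{448577}{185844} \approx 2.4137$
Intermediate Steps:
$\frac{-490227 + G}{56965 - 242809} = \frac{-490227 + 41650}{56965 - 242809} = - \frac{448577}{-185844} = \left(-448577\right) \left(- \frac{1}{185844}\right) = \frac{448577}{185844}$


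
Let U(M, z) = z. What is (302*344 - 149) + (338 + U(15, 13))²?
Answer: 226940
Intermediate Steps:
(302*344 - 149) + (338 + U(15, 13))² = (302*344 - 149) + (338 + 13)² = (103888 - 149) + 351² = 103739 + 123201 = 226940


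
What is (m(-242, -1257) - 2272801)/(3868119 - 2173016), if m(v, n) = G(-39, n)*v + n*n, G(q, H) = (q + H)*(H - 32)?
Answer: -404964400/1695103 ≈ -238.90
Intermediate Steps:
G(q, H) = (-32 + H)*(H + q) (G(q, H) = (H + q)*(-32 + H) = (-32 + H)*(H + q))
m(v, n) = n**2 + v*(1248 + n**2 - 71*n) (m(v, n) = (n**2 - 32*n - 32*(-39) + n*(-39))*v + n*n = (n**2 - 32*n + 1248 - 39*n)*v + n**2 = (1248 + n**2 - 71*n)*v + n**2 = v*(1248 + n**2 - 71*n) + n**2 = n**2 + v*(1248 + n**2 - 71*n))
(m(-242, -1257) - 2272801)/(3868119 - 2173016) = (((-1257)**2 - 242*(1248 + (-1257)**2 - 71*(-1257))) - 2272801)/(3868119 - 2173016) = ((1580049 - 242*(1248 + 1580049 + 89247)) - 2272801)/1695103 = ((1580049 - 242*1670544) - 2272801)*(1/1695103) = ((1580049 - 404271648) - 2272801)*(1/1695103) = (-402691599 - 2272801)*(1/1695103) = -404964400*1/1695103 = -404964400/1695103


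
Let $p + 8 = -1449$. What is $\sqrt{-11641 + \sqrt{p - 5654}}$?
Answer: $\sqrt{-11641 + i \sqrt{7111}} \approx 0.3908 + 107.89 i$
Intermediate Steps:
$p = -1457$ ($p = -8 - 1449 = -1457$)
$\sqrt{-11641 + \sqrt{p - 5654}} = \sqrt{-11641 + \sqrt{-1457 - 5654}} = \sqrt{-11641 + \sqrt{-7111}} = \sqrt{-11641 + i \sqrt{7111}}$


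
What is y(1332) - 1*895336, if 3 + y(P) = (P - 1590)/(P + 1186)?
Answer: -1127231930/1259 ≈ -8.9534e+5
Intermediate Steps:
y(P) = -3 + (-1590 + P)/(1186 + P) (y(P) = -3 + (P - 1590)/(P + 1186) = -3 + (-1590 + P)/(1186 + P))
y(1332) - 1*895336 = 2*(-2574 - 1*1332)/(1186 + 1332) - 1*895336 = 2*(-2574 - 1332)/2518 - 895336 = 2*(1/2518)*(-3906) - 895336 = -3906/1259 - 895336 = -1127231930/1259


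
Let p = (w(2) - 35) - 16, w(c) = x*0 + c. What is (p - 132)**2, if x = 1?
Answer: 32761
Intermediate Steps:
w(c) = c (w(c) = 1*0 + c = 0 + c = c)
p = -49 (p = (2 - 35) - 16 = -33 - 16 = -49)
(p - 132)**2 = (-49 - 132)**2 = (-181)**2 = 32761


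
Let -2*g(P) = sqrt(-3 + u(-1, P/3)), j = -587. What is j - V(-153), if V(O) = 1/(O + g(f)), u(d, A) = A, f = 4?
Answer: (-587*sqrt(15) + 538860*I)/(sqrt(15) - 918*I) ≈ -586.99 - 2.7573e-5*I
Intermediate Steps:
g(P) = -sqrt(-3 + P/3)/2
V(O) = 1/(O - I*sqrt(15)/6) (V(O) = 1/(O - sqrt(-27 + 3*4)/6) = 1/(O - sqrt(-27 + 12)/6) = 1/(O - I*sqrt(15)/6))
j - V(-153) = -587 - 6/(6*(-153) - I*sqrt(15)) = -587 - 6/(-918 - I*sqrt(15))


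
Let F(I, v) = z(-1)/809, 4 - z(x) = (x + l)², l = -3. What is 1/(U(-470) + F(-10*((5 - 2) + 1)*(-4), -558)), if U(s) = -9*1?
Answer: -809/7293 ≈ -0.11093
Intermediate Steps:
z(x) = 4 - (-3 + x)² (z(x) = 4 - (x - 3)² = 4 - (-3 + x)²)
U(s) = -9
F(I, v) = -12/809 (F(I, v) = (4 - (-3 - 1)²)/809 = (4 - 1*(-4)²)*(1/809) = (4 - 1*16)*(1/809) = (4 - 16)*(1/809) = -12*1/809 = -12/809)
1/(U(-470) + F(-10*((5 - 2) + 1)*(-4), -558)) = 1/(-9 - 12/809) = 1/(-7293/809) = -809/7293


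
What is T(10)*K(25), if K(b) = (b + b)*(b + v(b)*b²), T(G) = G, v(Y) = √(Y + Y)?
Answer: 12500 + 1562500*√2 ≈ 2.2222e+6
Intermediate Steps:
v(Y) = √2*√Y (v(Y) = √(2*Y) = √2*√Y)
K(b) = 2*b*(b + √2*b^(5/2)) (K(b) = (b + b)*(b + (√2*√b)*b²) = (2*b)*(b + √2*b^(5/2)) = 2*b*(b + √2*b^(5/2)))
T(10)*K(25) = 10*(2*25² + 2*√2*25^(7/2)) = 10*(2*625 + 2*√2*78125) = 10*(1250 + 156250*√2) = 12500 + 1562500*√2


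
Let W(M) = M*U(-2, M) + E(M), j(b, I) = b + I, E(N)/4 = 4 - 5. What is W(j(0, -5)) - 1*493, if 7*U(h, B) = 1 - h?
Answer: -3494/7 ≈ -499.14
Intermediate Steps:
U(h, B) = ⅐ - h/7 (U(h, B) = (1 - h)/7 = ⅐ - h/7)
E(N) = -4 (E(N) = 4*(4 - 5) = 4*(-1) = -4)
j(b, I) = I + b
W(M) = -4 + 3*M/7 (W(M) = M*(⅐ - ⅐*(-2)) - 4 = M*(⅐ + 2/7) - 4 = M*(3/7) - 4 = 3*M/7 - 4 = -4 + 3*M/7)
W(j(0, -5)) - 1*493 = (-4 + 3*(-5 + 0)/7) - 1*493 = (-4 + (3/7)*(-5)) - 493 = (-4 - 15/7) - 493 = -43/7 - 493 = -3494/7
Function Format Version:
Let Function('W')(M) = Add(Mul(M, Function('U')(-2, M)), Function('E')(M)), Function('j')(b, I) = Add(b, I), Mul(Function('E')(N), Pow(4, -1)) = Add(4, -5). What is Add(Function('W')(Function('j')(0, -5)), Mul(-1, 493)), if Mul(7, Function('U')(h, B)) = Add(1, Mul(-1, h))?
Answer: Rational(-3494, 7) ≈ -499.14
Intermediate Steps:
Function('U')(h, B) = Add(Rational(1, 7), Mul(Rational(-1, 7), h)) (Function('U')(h, B) = Mul(Rational(1, 7), Add(1, Mul(-1, h))) = Add(Rational(1, 7), Mul(Rational(-1, 7), h)))
Function('E')(N) = -4 (Function('E')(N) = Mul(4, Add(4, -5)) = Mul(4, -1) = -4)
Function('j')(b, I) = Add(I, b)
Function('W')(M) = Add(-4, Mul(Rational(3, 7), M)) (Function('W')(M) = Add(Mul(M, Add(Rational(1, 7), Mul(Rational(-1, 7), -2))), -4) = Add(Mul(M, Add(Rational(1, 7), Rational(2, 7))), -4) = Add(Mul(M, Rational(3, 7)), -4) = Add(Mul(Rational(3, 7), M), -4) = Add(-4, Mul(Rational(3, 7), M)))
Add(Function('W')(Function('j')(0, -5)), Mul(-1, 493)) = Add(Add(-4, Mul(Rational(3, 7), Add(-5, 0))), Mul(-1, 493)) = Add(Add(-4, Mul(Rational(3, 7), -5)), -493) = Add(Add(-4, Rational(-15, 7)), -493) = Add(Rational(-43, 7), -493) = Rational(-3494, 7)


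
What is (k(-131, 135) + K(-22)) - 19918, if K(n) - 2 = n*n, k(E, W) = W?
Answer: -19297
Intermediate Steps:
K(n) = 2 + n² (K(n) = 2 + n*n = 2 + n²)
(k(-131, 135) + K(-22)) - 19918 = (135 + (2 + (-22)²)) - 19918 = (135 + (2 + 484)) - 19918 = (135 + 486) - 19918 = 621 - 19918 = -19297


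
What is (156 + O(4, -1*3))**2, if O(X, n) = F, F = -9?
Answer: 21609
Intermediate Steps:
O(X, n) = -9
(156 + O(4, -1*3))**2 = (156 - 9)**2 = 147**2 = 21609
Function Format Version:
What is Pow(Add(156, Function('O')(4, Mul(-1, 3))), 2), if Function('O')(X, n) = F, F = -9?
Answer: 21609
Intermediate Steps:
Function('O')(X, n) = -9
Pow(Add(156, Function('O')(4, Mul(-1, 3))), 2) = Pow(Add(156, -9), 2) = Pow(147, 2) = 21609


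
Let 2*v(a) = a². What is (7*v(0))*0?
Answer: 0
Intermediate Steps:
v(a) = a²/2
(7*v(0))*0 = (7*((½)*0²))*0 = (7*((½)*0))*0 = (7*0)*0 = 0*0 = 0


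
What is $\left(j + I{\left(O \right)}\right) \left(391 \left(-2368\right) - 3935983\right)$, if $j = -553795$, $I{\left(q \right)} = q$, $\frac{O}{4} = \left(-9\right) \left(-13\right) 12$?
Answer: $2665175582909$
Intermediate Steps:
$O = 5616$ ($O = 4 \left(-9\right) \left(-13\right) 12 = 4 \cdot 117 \cdot 12 = 4 \cdot 1404 = 5616$)
$\left(j + I{\left(O \right)}\right) \left(391 \left(-2368\right) - 3935983\right) = \left(-553795 + 5616\right) \left(391 \left(-2368\right) - 3935983\right) = - 548179 \left(-925888 - 3935983\right) = \left(-548179\right) \left(-4861871\right) = 2665175582909$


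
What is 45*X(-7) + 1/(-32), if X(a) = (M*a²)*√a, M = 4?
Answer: -1/32 + 8820*I*√7 ≈ -0.03125 + 23336.0*I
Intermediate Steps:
X(a) = 4*a^(5/2) (X(a) = (4*a²)*√a = 4*a^(5/2))
45*X(-7) + 1/(-32) = 45*(4*(-7)^(5/2)) + 1/(-32) = 45*(4*(49*I*√7)) - 1/32 = 45*(196*I*√7) - 1/32 = 8820*I*√7 - 1/32 = -1/32 + 8820*I*√7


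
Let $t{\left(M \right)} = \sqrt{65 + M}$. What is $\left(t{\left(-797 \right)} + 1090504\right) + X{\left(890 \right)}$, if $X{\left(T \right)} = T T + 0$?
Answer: $1882604 + 2 i \sqrt{183} \approx 1.8826 \cdot 10^{6} + 27.056 i$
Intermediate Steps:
$X{\left(T \right)} = T^{2}$ ($X{\left(T \right)} = T^{2} + 0 = T^{2}$)
$\left(t{\left(-797 \right)} + 1090504\right) + X{\left(890 \right)} = \left(\sqrt{65 - 797} + 1090504\right) + 890^{2} = \left(\sqrt{-732} + 1090504\right) + 792100 = \left(2 i \sqrt{183} + 1090504\right) + 792100 = \left(1090504 + 2 i \sqrt{183}\right) + 792100 = 1882604 + 2 i \sqrt{183}$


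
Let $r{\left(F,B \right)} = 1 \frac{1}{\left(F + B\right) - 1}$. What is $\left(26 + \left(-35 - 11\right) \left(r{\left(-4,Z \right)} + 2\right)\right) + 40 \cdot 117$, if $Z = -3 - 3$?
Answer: $\frac{50800}{11} \approx 4618.2$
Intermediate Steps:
$Z = -6$
$r{\left(F,B \right)} = \frac{1}{-1 + B + F}$ ($r{\left(F,B \right)} = 1 \frac{1}{\left(B + F\right) - 1} = 1 \frac{1}{-1 + B + F} = \frac{1}{-1 + B + F}$)
$\left(26 + \left(-35 - 11\right) \left(r{\left(-4,Z \right)} + 2\right)\right) + 40 \cdot 117 = \left(26 + \left(-35 - 11\right) \left(\frac{1}{-1 - 6 - 4} + 2\right)\right) + 40 \cdot 117 = \left(26 - 46 \left(\frac{1}{-11} + 2\right)\right) + 4680 = \left(26 - 46 \left(- \frac{1}{11} + 2\right)\right) + 4680 = \left(26 - \frac{966}{11}\right) + 4680 = - \frac{680}{11} + 4680 = \frac{50800}{11}$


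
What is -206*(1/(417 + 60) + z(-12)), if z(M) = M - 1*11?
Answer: 2259820/477 ≈ 4737.6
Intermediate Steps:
z(M) = -11 + M (z(M) = M - 11 = -11 + M)
-206*(1/(417 + 60) + z(-12)) = -206*(1/(417 + 60) + (-11 - 12)) = -206*(1/477 - 23) = -206*(-10970/477) = 2259820/477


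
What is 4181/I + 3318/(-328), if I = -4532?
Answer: -512767/46453 ≈ -11.038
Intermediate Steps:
4181/I + 3318/(-328) = 4181/(-4532) + 3318/(-328) = 4181*(-1/4532) + 3318*(-1/328) = -4181/4532 - 1659/164 = -512767/46453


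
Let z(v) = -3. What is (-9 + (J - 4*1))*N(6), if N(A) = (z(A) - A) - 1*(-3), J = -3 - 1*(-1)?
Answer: 90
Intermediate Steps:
J = -2 (J = -3 + 1 = -2)
N(A) = -A (N(A) = (-3 - A) - 1*(-3) = (-3 - A) + 3 = -A)
(-9 + (J - 4*1))*N(6) = (-9 + (-2 - 4*1))*(-1*6) = (-9 + (-2 - 4))*(-6) = (-9 - 6)*(-6) = -15*(-6) = 90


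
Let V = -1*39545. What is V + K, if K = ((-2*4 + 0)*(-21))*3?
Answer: -39041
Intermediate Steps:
K = 504 (K = ((-8 + 0)*(-21))*3 = -8*(-21)*3 = 168*3 = 504)
V = -39545
V + K = -39545 + 504 = -39041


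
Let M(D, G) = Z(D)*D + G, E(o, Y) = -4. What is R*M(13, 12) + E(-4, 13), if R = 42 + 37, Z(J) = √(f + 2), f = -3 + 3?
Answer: 944 + 1027*√2 ≈ 2396.4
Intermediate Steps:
f = 0
Z(J) = √2 (Z(J) = √(0 + 2) = √2)
M(D, G) = G + D*√2 (M(D, G) = √2*D + G = D*√2 + G = G + D*√2)
R = 79
R*M(13, 12) + E(-4, 13) = 79*(12 + 13*√2) - 4 = (948 + 1027*√2) - 4 = 944 + 1027*√2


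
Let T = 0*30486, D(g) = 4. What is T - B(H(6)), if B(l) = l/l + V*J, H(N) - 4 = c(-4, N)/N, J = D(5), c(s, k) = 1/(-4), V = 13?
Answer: -53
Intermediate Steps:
c(s, k) = -¼
J = 4
H(N) = 4 - 1/(4*N)
B(l) = 53 (B(l) = l/l + 13*4 = 1 + 52 = 53)
T = 0
T - B(H(6)) = 0 - 1*53 = 0 - 53 = -53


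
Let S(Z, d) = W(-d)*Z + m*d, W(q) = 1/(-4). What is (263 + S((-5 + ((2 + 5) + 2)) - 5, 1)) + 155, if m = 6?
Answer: 1697/4 ≈ 424.25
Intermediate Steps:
W(q) = -¼
S(Z, d) = 6*d - Z/4 (S(Z, d) = -Z/4 + 6*d = 6*d - Z/4)
(263 + S((-5 + ((2 + 5) + 2)) - 5, 1)) + 155 = (263 + (6*1 - ((-5 + ((2 + 5) + 2)) - 5)/4)) + 155 = (263 + (6 - ((-5 + (7 + 2)) - 5)/4)) + 155 = (263 + (6 - ((-5 + 9) - 5)/4)) + 155 = (263 + (6 - (4 - 5)/4)) + 155 = (263 + (6 - ¼*(-1))) + 155 = (263 + (6 + ¼)) + 155 = (263 + 25/4) + 155 = 1077/4 + 155 = 1697/4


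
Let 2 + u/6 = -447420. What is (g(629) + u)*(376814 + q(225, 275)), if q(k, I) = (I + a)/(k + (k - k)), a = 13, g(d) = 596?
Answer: -25283702383552/25 ≈ -1.0113e+12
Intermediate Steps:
u = -2684532 (u = -12 + 6*(-447420) = -12 - 2684520 = -2684532)
q(k, I) = (13 + I)/k (q(k, I) = (I + 13)/(k + (k - k)) = (13 + I)/(k + 0) = (13 + I)/k)
(g(629) + u)*(376814 + q(225, 275)) = (596 - 2684532)*(376814 + (13 + 275)/225) = -2683936*(376814 + (1/225)*288) = -2683936*(376814 + 32/25) = -2683936*9420382/25 = -25283702383552/25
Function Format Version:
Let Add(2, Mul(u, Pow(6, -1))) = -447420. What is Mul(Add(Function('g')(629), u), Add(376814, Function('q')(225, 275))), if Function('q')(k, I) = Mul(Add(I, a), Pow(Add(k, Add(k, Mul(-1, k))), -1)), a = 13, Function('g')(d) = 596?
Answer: Rational(-25283702383552, 25) ≈ -1.0113e+12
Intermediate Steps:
u = -2684532 (u = Add(-12, Mul(6, -447420)) = Add(-12, -2684520) = -2684532)
Function('q')(k, I) = Mul(Pow(k, -1), Add(13, I)) (Function('q')(k, I) = Mul(Add(I, 13), Pow(Add(k, Add(k, Mul(-1, k))), -1)) = Mul(Add(13, I), Pow(Add(k, 0), -1)) = Mul(Add(13, I), Pow(k, -1)) = Mul(Pow(k, -1), Add(13, I)))
Mul(Add(Function('g')(629), u), Add(376814, Function('q')(225, 275))) = Mul(Add(596, -2684532), Add(376814, Mul(Pow(225, -1), Add(13, 275)))) = Mul(-2683936, Add(376814, Mul(Rational(1, 225), 288))) = Mul(-2683936, Add(376814, Rational(32, 25))) = Mul(-2683936, Rational(9420382, 25)) = Rational(-25283702383552, 25)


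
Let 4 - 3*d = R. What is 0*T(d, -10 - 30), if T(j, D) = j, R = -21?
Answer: 0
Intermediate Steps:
d = 25/3 (d = 4/3 - ⅓*(-21) = 4/3 + 7 = 25/3 ≈ 8.3333)
0*T(d, -10 - 30) = 0*(25/3) = 0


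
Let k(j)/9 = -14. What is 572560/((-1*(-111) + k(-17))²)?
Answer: 114512/45 ≈ 2544.7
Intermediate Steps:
k(j) = -126 (k(j) = 9*(-14) = -126)
572560/((-1*(-111) + k(-17))²) = 572560/((-1*(-111) - 126)²) = 572560/((111 - 126)²) = 572560/((-15)²) = 572560/225 = 572560*(1/225) = 114512/45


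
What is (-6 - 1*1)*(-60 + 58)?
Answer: 14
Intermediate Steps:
(-6 - 1*1)*(-60 + 58) = (-6 - 1)*(-2) = -7*(-2) = 14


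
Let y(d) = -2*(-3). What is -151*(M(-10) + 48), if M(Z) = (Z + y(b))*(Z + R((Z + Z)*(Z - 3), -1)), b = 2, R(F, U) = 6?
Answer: -9664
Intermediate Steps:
y(d) = 6
M(Z) = (6 + Z)**2 (M(Z) = (Z + 6)*(Z + 6) = (6 + Z)*(6 + Z) = (6 + Z)**2)
-151*(M(-10) + 48) = -151*((36 + (-10)**2 + 12*(-10)) + 48) = -151*((36 + 100 - 120) + 48) = -151*(16 + 48) = -151*64 = -9664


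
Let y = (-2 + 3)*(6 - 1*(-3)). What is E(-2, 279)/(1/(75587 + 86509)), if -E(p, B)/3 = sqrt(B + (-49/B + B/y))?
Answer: -162096*sqrt(2679671)/31 ≈ -8.5596e+6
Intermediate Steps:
y = 9 (y = 1*(6 + 3) = 1*9 = 9)
E(p, B) = -3*sqrt(-49/B + 10*B/9) (E(p, B) = -3*sqrt(B + (-49/B + B/9)) = -3*sqrt(-49/B + 10*B/9))
E(-2, 279)/(1/(75587 + 86509)) = (-sqrt(-441/279 + 10*279))/(1/(75587 + 86509)) = (-sqrt(-441*1/279 + 2790))/(1/162096) = (-sqrt(-49/31 + 2790))/(1/162096) = -sqrt(86441/31)*162096 = -sqrt(2679671)/31*162096 = -162096*sqrt(2679671)/31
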